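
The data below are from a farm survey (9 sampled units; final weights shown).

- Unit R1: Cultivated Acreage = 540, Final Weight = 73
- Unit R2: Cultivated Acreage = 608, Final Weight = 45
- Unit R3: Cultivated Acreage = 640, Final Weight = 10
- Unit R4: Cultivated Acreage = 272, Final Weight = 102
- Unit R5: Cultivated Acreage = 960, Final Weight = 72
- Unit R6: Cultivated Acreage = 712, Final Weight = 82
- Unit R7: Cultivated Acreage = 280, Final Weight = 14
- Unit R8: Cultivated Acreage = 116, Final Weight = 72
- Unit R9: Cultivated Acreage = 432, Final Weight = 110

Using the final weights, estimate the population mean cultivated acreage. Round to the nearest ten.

500

Weighted sum = 288220
Sum of weights = 73 + 45 + 10 + 102 + 72 + 82 + 14 + 72 + 110 = 580
Weighted mean = 288220 / 580 = 496.93103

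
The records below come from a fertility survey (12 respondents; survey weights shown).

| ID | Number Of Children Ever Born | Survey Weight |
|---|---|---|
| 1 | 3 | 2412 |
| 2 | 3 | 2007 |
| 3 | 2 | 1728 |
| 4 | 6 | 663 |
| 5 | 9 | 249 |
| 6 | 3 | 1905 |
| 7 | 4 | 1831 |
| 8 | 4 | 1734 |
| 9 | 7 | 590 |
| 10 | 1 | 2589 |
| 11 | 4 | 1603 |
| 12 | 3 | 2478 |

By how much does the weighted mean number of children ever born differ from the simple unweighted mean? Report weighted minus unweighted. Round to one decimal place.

-0.9

Unweighted sum = 3 + 3 + 2 + 6 + 9 + 3 + 4 + 4 + 7 + 1 + 4 + 3 = 49
Unweighted mean = 49 / 12 = 4.0833333
Weighted sum = 3×2412 + 3×2007 + 2×1728 + 6×663 + 9×249 + 3×1905 + 4×1831 + 4×1734 + 7×590 + 1×2589 + 4×1603 + 3×2478
  = 63472
Sum of weights = 2412 + 2007 + 1728 + 663 + 249 + 1905 + 1831 + 1734 + 590 + 2589 + 1603 + 2478 = 19789
Weighted mean = 63472 / 19789 = 3.2074385
Difference (weighted minus unweighted) = -0.87589486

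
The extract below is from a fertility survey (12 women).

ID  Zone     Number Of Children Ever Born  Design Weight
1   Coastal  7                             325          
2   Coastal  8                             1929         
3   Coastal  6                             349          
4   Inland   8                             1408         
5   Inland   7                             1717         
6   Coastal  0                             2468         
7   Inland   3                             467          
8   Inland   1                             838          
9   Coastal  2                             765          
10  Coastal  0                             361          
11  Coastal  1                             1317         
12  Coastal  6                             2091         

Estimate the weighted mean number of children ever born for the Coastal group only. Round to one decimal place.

Coastal rows: 1, 2, 3, 6, 9, 10, 11, 12
Weighted sum = 7×325 + 8×1929 + 6×349 + 0×2468 + 2×765 + 0×361 + 1×1317 + 6×2091
  = 2275 + 15432 + 2094 + 0 + 1530 + 0 + 1317 + 12546 = 35194
Sum of weights = 325 + 1929 + 349 + 2468 + 765 + 361 + 1317 + 2091 = 9605
Weighted mean = 35194 / 9605 = 3.6641333

3.7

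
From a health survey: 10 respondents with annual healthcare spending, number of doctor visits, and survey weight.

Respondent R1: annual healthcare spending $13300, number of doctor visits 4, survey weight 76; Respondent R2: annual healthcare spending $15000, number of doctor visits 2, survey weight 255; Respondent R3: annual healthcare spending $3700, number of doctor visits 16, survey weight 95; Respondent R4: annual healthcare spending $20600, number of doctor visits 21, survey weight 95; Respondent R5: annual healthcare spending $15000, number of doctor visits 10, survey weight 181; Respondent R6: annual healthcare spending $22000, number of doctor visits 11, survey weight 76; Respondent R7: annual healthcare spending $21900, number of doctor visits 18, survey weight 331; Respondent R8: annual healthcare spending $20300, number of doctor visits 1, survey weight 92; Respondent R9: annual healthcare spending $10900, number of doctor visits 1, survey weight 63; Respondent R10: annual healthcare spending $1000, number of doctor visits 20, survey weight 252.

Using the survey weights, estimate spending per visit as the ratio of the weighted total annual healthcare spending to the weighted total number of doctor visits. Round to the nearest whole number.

1191

Σ wᵢ·y = 13300×76 + 15000×255 + 3700×95 + 20600×95 + 15000×181 + 22000×76 + 21900×331 + 20300×92 + 10900×63 + 1000×252
  = 21586500
Σ wᵢ·x = 4×76 + 2×255 + 16×95 + 21×95 + 10×181 + 11×76 + 18×331 + 1×92 + 1×63 + 20×252
  = 304 + 510 + 1520 + 1995 + 1810 + 836 + 5958 + 92 + 63 + 5040 = 18128
Ratio = 21586500 / 18128 = 1190.7822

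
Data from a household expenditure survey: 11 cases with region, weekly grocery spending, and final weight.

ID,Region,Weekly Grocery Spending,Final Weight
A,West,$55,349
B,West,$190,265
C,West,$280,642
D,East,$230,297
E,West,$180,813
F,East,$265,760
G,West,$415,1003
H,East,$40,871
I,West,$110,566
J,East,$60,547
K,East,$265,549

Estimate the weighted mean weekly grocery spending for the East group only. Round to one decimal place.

159.7

East rows: D, F, H, J, K
Weighted sum = 230×297 + 265×760 + 40×871 + 60×547 + 265×549
  = 68310 + 201400 + 34840 + 32820 + 145485 = 482855
Sum of weights = 297 + 760 + 871 + 547 + 549 = 3024
Weighted mean = 482855 / 3024 = 159.67427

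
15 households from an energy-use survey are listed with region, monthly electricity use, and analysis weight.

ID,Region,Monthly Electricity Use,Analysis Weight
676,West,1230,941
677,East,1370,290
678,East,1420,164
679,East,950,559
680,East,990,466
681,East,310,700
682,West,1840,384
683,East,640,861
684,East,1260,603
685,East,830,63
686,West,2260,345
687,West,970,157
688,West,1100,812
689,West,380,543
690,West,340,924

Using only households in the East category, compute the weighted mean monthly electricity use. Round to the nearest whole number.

864

East rows: 677, 678, 679, 680, 681, 683, 684, 685
Weighted sum = 1370×290 + 1420×164 + 950×559 + 990×466 + 310×700 + 640×861 + 1260×603 + 830×63
  = 3202680
Sum of weights = 290 + 164 + 559 + 466 + 700 + 861 + 603 + 63 = 3706
Weighted mean = 3202680 / 3706 = 864.1878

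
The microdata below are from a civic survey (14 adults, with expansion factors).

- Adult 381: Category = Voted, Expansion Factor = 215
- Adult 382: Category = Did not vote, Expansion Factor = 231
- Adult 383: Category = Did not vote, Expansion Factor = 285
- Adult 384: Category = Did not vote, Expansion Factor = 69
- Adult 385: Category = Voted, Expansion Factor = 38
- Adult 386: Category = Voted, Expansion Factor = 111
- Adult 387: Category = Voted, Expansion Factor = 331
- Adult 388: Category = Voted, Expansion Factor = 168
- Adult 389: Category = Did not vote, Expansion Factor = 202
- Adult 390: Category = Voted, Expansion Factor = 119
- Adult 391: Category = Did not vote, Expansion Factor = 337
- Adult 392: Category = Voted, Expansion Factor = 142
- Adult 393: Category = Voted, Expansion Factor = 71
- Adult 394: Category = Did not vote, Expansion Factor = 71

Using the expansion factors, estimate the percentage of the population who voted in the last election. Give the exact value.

50

Sum of weights for 'Voted' = 215 + 38 + 111 + 331 + 168 + 119 + 142 + 71 = 1195
Total weight = 2390
Weighted proportion = 1195 / 2390 = 0.5 → 50%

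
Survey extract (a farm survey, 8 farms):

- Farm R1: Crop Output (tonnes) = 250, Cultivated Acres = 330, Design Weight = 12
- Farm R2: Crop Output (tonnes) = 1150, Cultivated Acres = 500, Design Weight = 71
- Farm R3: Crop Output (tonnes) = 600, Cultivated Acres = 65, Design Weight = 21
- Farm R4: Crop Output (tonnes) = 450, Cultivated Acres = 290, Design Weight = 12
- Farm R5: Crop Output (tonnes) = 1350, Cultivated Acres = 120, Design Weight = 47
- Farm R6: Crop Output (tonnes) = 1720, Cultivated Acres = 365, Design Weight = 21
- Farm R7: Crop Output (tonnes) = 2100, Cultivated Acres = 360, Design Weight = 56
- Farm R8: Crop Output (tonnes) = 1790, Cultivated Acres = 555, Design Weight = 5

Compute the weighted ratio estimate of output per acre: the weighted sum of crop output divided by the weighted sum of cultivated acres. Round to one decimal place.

Σ wᵢ·y = 250×12 + 1150×71 + 600×21 + 450×12 + 1350×47 + 1720×21 + 2100×56 + 1790×5
  = 3000 + 81650 + 12600 + 5400 + 63450 + 36120 + 117600 + 8950 = 328770
Σ wᵢ·x = 330×12 + 500×71 + 65×21 + 290×12 + 120×47 + 365×21 + 360×56 + 555×5
  = 3960 + 35500 + 1365 + 3480 + 5640 + 7665 + 20160 + 2775 = 80545
Ratio = 328770 / 80545 = 4.0818176

4.1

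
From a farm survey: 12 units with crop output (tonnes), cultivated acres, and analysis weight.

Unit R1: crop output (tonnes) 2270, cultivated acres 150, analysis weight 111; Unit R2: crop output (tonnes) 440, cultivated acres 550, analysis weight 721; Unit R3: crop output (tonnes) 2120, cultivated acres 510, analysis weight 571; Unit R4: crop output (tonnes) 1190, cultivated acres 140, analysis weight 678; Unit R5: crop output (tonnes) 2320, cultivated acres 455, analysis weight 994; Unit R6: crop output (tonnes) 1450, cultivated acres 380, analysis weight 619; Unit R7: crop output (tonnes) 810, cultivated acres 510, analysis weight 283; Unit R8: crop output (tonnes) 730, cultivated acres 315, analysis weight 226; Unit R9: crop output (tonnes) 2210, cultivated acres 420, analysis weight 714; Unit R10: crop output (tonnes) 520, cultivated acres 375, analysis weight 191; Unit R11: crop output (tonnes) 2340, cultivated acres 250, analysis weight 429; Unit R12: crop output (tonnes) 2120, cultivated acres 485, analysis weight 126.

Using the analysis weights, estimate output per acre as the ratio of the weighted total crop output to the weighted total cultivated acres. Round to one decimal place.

4.1

Σ wᵢ·y = 2270×111 + 440×721 + 2120×571 + 1190×678 + 2320×994 + 1450×619 + 810×283 + 730×226 + 2210×714 + 520×191 + 2340×429 + 2120×126
  = 251970 + 317240 + 1210520 + 806820 + 2306080 + 897550 + 229230 + 164980 + 1577940 + 99320 + 1003860 + 267120 = 9132630
Σ wᵢ·x = 150×111 + 550×721 + 510×571 + 140×678 + 455×994 + 380×619 + 510×283 + 315×226 + 420×714 + 375×191 + 250×429 + 485×126
  = 16650 + 396550 + 291210 + 94920 + 452270 + 235220 + 144330 + 71190 + 299880 + 71625 + 107250 + 61110 = 2242205
Ratio = 9132630 / 2242205 = 4.0730575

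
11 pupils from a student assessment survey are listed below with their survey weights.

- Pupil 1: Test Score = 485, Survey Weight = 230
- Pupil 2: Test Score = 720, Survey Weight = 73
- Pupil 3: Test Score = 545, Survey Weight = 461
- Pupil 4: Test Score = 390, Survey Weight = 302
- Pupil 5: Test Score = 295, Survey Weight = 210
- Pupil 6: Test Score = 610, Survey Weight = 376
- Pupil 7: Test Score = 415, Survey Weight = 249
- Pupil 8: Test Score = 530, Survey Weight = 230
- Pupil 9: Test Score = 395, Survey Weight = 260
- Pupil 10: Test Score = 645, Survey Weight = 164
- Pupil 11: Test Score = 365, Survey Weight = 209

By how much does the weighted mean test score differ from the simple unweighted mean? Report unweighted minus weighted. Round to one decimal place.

7.7

Unweighted sum = 485 + 720 + 545 + 390 + 295 + 610 + 415 + 530 + 395 + 645 + 365 = 5395
Unweighted mean = 5395 / 11 = 490.45455
Weighted sum = 485×230 + 720×73 + 545×461 + 390×302 + 295×210 + 610×376 + 415×249 + 530×230 + 395×260 + 645×164 + 365×209
  = 111550 + 52560 + 251245 + 117780 + 61950 + 229360 + 103335 + 121900 + 102700 + 105780 + 76285 = 1334445
Sum of weights = 2764
Weighted mean = 1334445 / 2764 = 482.79486
Difference (unweighted minus weighted) = 7.6596829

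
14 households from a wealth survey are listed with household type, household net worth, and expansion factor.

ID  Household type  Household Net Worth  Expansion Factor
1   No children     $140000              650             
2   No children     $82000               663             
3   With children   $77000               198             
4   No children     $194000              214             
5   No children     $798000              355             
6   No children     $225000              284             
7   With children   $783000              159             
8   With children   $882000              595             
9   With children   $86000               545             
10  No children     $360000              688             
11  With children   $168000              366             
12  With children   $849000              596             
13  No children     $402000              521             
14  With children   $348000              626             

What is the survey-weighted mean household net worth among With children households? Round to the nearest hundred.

With children rows: 3, 7, 8, 9, 11, 12, 14
Weighted sum = 77000×198 + 783000×159 + 882000×595 + 86000×545 + 168000×366 + 849000×596 + 348000×626
  = 15246000 + 124497000 + 524790000 + 46870000 + 61488000 + 506004000 + 217848000 = 1496743000
Sum of weights = 198 + 159 + 595 + 545 + 366 + 596 + 626 = 3085
Weighted mean = 1496743000 / 3085 = 485167.91

485200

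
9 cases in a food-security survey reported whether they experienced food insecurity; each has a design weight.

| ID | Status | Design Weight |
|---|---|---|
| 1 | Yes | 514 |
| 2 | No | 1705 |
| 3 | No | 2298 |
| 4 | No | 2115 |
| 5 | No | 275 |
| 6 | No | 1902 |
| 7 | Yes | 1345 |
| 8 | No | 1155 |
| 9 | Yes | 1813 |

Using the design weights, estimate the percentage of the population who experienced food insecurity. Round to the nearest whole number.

Sum of weights for 'Yes' = 514 + 1345 + 1813 = 3672
Total weight = 514 + 1705 + 2298 + 2115 + 275 + 1902 + 1345 + 1155 + 1813 = 13122
Weighted proportion = 3672 / 13122 = 0.27983539 → 27.983539%

28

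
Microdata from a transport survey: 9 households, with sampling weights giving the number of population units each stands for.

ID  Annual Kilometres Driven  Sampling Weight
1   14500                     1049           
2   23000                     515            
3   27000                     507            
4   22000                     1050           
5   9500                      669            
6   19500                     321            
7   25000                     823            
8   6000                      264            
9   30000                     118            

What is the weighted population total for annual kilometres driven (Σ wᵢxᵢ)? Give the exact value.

102158500

Weighted total = 14500×1049 + 23000×515 + 27000×507 + 22000×1050 + 9500×669 + 19500×321 + 25000×823 + 6000×264 + 30000×118
  = 15210500 + 11845000 + 13689000 + 23100000 + 6355500 + 6259500 + 20575000 + 1584000 + 3540000 = 102158500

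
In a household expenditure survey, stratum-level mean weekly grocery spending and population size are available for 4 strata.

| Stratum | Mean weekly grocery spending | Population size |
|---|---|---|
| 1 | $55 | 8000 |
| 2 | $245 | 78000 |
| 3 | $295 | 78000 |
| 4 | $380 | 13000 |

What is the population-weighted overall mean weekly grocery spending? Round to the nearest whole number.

Σ Nₕ·x̄ₕ = 55×8000 + 245×78000 + 295×78000 + 380×13000
  = 440000 + 19110000 + 23010000 + 4940000 = 47500000
Σ Nₕ = 8000 + 78000 + 78000 + 13000 = 177000
Overall mean = 47500000 / 177000 = 268.36158

268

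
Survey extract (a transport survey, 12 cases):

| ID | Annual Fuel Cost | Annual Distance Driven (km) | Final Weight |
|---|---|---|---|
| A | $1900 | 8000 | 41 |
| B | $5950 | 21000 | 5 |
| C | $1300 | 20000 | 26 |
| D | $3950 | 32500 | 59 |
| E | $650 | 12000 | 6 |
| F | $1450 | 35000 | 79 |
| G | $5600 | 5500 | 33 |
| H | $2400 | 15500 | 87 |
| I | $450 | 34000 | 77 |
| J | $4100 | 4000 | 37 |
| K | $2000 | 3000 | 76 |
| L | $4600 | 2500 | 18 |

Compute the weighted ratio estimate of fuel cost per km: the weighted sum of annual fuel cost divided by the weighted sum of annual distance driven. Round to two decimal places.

Σ wᵢ·y = 1900×41 + 5950×5 + 1300×26 + 3950×59 + 650×6 + 1450×79 + 5600×33 + 2400×87 + 450×77 + 4100×37 + 2000×76 + 4600×18
  = 77900 + 29750 + 33800 + 233050 + 3900 + 114550 + 184800 + 208800 + 34650 + 151700 + 152000 + 82800 = 1307700
Σ wᵢ·x = 8000×41 + 21000×5 + 20000×26 + 32500×59 + 12000×6 + 35000×79 + 5500×33 + 15500×87 + 34000×77 + 4000×37 + 3000×76 + 2500×18
  = 328000 + 105000 + 520000 + 1917500 + 72000 + 2765000 + 181500 + 1348500 + 2618000 + 148000 + 228000 + 45000 = 10276500
Ratio = 1307700 / 10276500 = 0.1272515

0.13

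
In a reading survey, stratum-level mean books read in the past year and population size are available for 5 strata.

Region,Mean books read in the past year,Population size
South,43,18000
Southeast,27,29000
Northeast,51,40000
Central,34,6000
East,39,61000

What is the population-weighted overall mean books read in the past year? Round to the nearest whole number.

Σ Nₕ·x̄ₕ = 43×18000 + 27×29000 + 51×40000 + 34×6000 + 39×61000
  = 6180000
Σ Nₕ = 18000 + 29000 + 40000 + 6000 + 61000 = 154000
Overall mean = 6180000 / 154000 = 40.12987

40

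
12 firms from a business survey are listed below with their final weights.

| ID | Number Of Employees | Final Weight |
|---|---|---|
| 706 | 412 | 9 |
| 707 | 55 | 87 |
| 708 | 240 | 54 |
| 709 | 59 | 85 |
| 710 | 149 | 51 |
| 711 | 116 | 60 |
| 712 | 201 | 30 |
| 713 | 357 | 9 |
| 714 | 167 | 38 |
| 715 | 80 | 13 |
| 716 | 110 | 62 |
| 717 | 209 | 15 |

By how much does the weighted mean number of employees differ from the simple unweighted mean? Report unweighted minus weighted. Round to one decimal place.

Unweighted sum = 412 + 55 + 240 + 59 + 149 + 116 + 201 + 357 + 167 + 80 + 110 + 209 = 2155
Unweighted mean = 2155 / 12 = 179.58333
Weighted sum = 412×9 + 55×87 + 240×54 + 59×85 + 149×51 + 116×60 + 201×30 + 357×9 + 167×38 + 80×13 + 110×62 + 209×15
  = 3708 + 4785 + 12960 + 5015 + 7599 + 6960 + 6030 + 3213 + 6346 + 1040 + 6820 + 3135 = 67611
Sum of weights = 513
Weighted mean = 67611 / 513 = 131.79532
Difference (unweighted minus weighted) = 47.788012

47.8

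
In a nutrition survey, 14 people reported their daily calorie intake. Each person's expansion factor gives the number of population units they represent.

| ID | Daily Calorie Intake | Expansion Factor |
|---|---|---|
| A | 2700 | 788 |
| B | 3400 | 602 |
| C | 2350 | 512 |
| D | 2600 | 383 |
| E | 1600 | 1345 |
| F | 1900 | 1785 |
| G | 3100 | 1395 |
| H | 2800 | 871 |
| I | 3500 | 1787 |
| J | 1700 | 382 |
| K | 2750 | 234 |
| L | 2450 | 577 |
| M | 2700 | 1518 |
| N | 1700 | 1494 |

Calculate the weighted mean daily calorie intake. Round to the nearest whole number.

Weighted sum = 34279650
Sum of weights = 13673
Weighted mean = 34279650 / 13673 = 2507.1052

2507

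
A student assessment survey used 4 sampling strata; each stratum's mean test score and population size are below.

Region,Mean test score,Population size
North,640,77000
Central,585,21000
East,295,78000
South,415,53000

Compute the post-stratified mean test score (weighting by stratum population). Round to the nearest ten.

Σ Nₕ·x̄ₕ = 640×77000 + 585×21000 + 295×78000 + 415×53000
  = 106570000
Σ Nₕ = 77000 + 21000 + 78000 + 53000 = 229000
Overall mean = 106570000 / 229000 = 465.37118

470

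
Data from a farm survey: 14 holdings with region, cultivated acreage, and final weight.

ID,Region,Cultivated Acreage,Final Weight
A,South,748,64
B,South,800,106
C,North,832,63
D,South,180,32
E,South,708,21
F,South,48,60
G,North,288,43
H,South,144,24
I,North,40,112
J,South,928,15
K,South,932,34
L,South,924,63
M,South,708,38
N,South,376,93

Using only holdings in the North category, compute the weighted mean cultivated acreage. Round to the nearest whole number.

North rows: C, G, I
Weighted sum = 69280
Sum of weights = 63 + 43 + 112 = 218
Weighted mean = 69280 / 218 = 317.79817

318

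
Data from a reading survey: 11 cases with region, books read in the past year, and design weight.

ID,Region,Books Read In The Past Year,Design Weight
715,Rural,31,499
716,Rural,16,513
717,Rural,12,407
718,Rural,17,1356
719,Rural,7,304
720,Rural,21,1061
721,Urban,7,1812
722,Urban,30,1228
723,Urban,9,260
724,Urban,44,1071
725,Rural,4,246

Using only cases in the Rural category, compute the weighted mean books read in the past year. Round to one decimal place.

Rural rows: 715, 716, 717, 718, 719, 720, 725
Weighted sum = 31×499 + 16×513 + 12×407 + 17×1356 + 7×304 + 21×1061 + 4×246
  = 77006
Sum of weights = 4386
Weighted mean = 77006 / 4386 = 17.557228

17.6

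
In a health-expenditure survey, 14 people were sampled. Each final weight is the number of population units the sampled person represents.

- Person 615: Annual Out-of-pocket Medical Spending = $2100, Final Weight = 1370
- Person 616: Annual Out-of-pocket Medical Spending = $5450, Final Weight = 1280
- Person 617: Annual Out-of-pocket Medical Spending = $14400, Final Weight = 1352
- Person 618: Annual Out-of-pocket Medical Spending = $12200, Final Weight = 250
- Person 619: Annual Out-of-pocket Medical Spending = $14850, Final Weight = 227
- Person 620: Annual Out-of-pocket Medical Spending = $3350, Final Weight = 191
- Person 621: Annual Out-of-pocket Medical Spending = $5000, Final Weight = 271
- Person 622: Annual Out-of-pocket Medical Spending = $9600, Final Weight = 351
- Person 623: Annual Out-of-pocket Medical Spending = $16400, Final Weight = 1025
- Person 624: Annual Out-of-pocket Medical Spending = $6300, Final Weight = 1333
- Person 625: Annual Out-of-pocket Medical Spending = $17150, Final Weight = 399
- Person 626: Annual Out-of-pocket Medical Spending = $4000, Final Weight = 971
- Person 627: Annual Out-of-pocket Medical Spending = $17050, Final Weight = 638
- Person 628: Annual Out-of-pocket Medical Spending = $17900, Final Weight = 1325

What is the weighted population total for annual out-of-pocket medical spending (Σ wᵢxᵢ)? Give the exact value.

Weighted total = 111637350

111637350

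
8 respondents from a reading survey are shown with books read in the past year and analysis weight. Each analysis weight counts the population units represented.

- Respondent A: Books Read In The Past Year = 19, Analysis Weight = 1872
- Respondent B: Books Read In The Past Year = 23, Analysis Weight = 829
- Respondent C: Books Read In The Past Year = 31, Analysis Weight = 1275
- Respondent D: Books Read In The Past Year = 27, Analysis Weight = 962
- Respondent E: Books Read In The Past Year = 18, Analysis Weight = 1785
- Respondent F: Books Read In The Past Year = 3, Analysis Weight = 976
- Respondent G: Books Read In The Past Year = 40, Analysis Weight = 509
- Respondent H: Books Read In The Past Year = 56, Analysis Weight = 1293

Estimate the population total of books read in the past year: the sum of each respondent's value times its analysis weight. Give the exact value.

247960

Weighted total = 19×1872 + 23×829 + 31×1275 + 27×962 + 18×1785 + 3×976 + 40×509 + 56×1293
  = 35568 + 19067 + 39525 + 25974 + 32130 + 2928 + 20360 + 72408 = 247960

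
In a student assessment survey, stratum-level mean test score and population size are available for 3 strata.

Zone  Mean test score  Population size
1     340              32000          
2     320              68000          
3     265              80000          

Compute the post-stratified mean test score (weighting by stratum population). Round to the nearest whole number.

299

Σ Nₕ·x̄ₕ = 340×32000 + 320×68000 + 265×80000
  = 10880000 + 21760000 + 21200000 = 53840000
Σ Nₕ = 32000 + 68000 + 80000 = 180000
Overall mean = 53840000 / 180000 = 299.11111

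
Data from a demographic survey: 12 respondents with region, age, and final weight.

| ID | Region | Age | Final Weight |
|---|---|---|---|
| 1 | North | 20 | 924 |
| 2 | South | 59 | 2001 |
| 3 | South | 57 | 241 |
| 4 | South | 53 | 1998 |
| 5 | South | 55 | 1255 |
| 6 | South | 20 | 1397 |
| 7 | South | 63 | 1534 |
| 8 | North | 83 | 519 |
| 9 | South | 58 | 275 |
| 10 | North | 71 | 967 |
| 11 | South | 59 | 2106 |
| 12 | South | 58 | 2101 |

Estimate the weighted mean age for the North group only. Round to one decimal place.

54.0

North rows: 1, 8, 10
Weighted sum = 20×924 + 83×519 + 71×967
  = 130214
Sum of weights = 924 + 519 + 967 = 2410
Weighted mean = 130214 / 2410 = 54.030705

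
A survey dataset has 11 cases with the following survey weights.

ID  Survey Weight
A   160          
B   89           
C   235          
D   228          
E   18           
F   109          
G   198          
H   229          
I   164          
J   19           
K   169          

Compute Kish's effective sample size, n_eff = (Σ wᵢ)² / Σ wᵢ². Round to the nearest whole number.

Σ wᵢ = 160 + 89 + 235 + 228 + 18 + 109 + 198 + 229 + 164 + 19 + 169 = 1618
Σ wᵢ² = 300398
n_eff = 1618² / 300398 = 2617924 / 300398 = 8.7148516

9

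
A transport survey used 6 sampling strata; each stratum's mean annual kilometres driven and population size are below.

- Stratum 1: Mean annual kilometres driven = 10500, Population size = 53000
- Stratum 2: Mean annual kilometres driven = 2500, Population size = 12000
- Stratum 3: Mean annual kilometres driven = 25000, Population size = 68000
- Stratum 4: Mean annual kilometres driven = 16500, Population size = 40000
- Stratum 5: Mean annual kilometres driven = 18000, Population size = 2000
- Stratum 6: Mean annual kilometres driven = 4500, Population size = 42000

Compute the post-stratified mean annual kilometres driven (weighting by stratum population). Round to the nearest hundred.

Σ Nₕ·x̄ₕ = 10500×53000 + 2500×12000 + 25000×68000 + 16500×40000 + 18000×2000 + 4500×42000
  = 556500000 + 30000000 + 1700000000 + 660000000 + 36000000 + 189000000 = 3171500000
Σ Nₕ = 217000
Overall mean = 3171500000 / 217000 = 14615.207

14600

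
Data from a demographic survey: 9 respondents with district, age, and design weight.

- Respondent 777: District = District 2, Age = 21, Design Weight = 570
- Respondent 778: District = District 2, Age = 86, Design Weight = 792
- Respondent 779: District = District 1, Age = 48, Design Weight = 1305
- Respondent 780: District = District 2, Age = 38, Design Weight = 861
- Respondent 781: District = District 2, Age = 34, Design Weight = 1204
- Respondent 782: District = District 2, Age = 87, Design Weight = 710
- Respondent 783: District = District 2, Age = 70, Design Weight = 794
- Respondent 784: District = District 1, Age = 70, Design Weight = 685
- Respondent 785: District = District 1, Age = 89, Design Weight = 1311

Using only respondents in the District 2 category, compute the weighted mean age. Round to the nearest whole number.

District 2 rows: 777, 778, 780, 781, 782, 783
Weighted sum = 21×570 + 86×792 + 38×861 + 34×1204 + 87×710 + 70×794
  = 11970 + 68112 + 32718 + 40936 + 61770 + 55580 = 271086
Sum of weights = 570 + 792 + 861 + 1204 + 710 + 794 = 4931
Weighted mean = 271086 / 4931 = 54.975867

55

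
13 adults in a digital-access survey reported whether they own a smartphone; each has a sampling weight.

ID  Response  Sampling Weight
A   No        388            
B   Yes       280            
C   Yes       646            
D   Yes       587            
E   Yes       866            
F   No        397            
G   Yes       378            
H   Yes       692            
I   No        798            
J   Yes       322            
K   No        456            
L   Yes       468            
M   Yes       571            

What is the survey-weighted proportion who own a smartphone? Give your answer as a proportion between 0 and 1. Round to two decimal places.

Sum of weights for 'Yes' = 280 + 646 + 587 + 866 + 378 + 692 + 322 + 468 + 571 = 4810
Total weight = 6849
Weighted proportion = 4810 / 6849 = 0.70229231

0.70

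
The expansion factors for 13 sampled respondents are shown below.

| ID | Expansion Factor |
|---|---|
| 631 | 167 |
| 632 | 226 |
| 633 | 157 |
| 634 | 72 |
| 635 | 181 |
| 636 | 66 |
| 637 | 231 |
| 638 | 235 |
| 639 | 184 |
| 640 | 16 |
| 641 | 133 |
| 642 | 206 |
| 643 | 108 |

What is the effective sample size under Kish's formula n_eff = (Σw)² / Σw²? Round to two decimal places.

10.90

Σ wᵢ = 1982
Σ wᵢ² = 360402
n_eff = 1982² / 360402 = 3928324 / 360402 = 10.89984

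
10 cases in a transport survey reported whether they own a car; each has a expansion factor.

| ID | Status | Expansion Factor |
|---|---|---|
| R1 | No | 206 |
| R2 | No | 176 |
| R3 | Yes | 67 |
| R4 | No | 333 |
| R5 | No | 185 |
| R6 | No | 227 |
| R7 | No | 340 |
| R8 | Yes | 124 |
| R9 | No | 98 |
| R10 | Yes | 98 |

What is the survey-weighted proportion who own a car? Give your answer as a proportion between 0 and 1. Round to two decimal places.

0.16

Sum of weights for 'Yes' = 67 + 124 + 98 = 289
Total weight = 206 + 176 + 67 + 333 + 185 + 227 + 340 + 124 + 98 + 98 = 1854
Weighted proportion = 289 / 1854 = 0.15587918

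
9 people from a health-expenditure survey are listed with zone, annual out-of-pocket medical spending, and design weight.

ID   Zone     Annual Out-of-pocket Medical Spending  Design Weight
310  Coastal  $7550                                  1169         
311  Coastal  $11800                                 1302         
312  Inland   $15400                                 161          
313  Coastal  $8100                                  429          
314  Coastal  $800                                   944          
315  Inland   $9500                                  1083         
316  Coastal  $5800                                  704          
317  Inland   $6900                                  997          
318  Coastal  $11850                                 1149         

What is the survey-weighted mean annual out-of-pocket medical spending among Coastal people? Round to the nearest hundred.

Coastal rows: 310, 311, 313, 314, 316, 318
Weighted sum = 7550×1169 + 11800×1302 + 8100×429 + 800×944 + 5800×704 + 11850×1149
  = 8825950 + 15363600 + 3474900 + 755200 + 4083200 + 13615650 = 46118500
Sum of weights = 1169 + 1302 + 429 + 944 + 704 + 1149 = 5697
Weighted mean = 46118500 / 5697 = 8095.2256

8100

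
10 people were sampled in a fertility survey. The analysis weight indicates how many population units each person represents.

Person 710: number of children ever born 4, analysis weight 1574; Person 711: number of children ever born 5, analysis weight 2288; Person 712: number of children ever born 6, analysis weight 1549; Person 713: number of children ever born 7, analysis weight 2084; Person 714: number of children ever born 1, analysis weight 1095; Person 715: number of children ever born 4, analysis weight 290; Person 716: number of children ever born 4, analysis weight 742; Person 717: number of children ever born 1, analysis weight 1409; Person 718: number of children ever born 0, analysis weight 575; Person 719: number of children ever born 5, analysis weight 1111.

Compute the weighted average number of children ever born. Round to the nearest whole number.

4

Weighted sum = 4×1574 + 5×2288 + 6×1549 + 7×2084 + 1×1095 + 4×290 + 4×742 + 1×1409 + 0×575 + 5×1111
  = 53805
Sum of weights = 12717
Weighted mean = 53805 / 12717 = 4.2309507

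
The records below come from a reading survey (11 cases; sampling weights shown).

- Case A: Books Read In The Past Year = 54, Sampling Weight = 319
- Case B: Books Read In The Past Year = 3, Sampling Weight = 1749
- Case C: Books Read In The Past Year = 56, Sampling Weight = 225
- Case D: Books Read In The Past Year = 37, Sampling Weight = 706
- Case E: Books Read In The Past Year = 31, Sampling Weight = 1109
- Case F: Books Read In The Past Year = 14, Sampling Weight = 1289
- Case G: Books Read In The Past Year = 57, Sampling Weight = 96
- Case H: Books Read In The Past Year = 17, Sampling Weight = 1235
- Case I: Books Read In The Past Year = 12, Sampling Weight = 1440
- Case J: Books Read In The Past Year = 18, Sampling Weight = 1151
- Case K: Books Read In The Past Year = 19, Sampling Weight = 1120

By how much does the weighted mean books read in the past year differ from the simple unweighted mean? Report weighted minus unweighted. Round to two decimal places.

Unweighted sum = 318
Unweighted mean = 318 / 11 = 28.909091
Weighted sum = 54×319 + 3×1749 + 56×225 + 37×706 + 31×1109 + 14×1289 + 57×96 + 17×1235 + 12×1440 + 18×1151 + 19×1120
  = 17226 + 5247 + 12600 + 26122 + 34379 + 18046 + 5472 + 20995 + 17280 + 20718 + 21280 = 199365
Sum of weights = 319 + 1749 + 225 + 706 + 1109 + 1289 + 96 + 1235 + 1440 + 1151 + 1120 = 10439
Weighted mean = 199365 / 10439 = 19.098094
Difference (weighted minus unweighted) = -9.8109972

-9.81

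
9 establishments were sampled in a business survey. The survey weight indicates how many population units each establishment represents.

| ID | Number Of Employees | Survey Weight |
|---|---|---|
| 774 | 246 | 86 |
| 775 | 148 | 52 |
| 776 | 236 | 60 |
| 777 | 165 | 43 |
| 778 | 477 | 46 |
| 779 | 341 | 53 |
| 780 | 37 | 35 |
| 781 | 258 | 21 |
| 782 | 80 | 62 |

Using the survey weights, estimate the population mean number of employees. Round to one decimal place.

Weighted sum = 246×86 + 148×52 + 236×60 + 165×43 + 477×46 + 341×53 + 37×35 + 258×21 + 80×62
  = 21156 + 7696 + 14160 + 7095 + 21942 + 18073 + 1295 + 5418 + 4960 = 101795
Sum of weights = 86 + 52 + 60 + 43 + 46 + 53 + 35 + 21 + 62 = 458
Weighted mean = 101795 / 458 = 222.25983

222.3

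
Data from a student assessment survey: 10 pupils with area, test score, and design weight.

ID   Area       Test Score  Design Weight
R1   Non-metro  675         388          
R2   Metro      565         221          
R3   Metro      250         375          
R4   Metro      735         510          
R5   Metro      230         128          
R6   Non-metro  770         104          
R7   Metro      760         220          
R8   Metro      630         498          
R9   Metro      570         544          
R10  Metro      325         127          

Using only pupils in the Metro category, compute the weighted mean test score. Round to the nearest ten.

Metro rows: R2, R3, R4, R5, R7, R8, R9, R10
Weighted sum = 1455200
Sum of weights = 221 + 375 + 510 + 128 + 220 + 498 + 544 + 127 = 2623
Weighted mean = 1455200 / 2623 = 554.7846

550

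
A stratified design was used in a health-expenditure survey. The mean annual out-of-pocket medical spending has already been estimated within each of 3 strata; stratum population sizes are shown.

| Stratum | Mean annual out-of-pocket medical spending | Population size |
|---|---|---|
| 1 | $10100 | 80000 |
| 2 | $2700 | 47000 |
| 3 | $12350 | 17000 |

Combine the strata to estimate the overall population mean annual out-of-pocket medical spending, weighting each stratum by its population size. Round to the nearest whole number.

7950

Σ Nₕ·x̄ₕ = 10100×80000 + 2700×47000 + 12350×17000
  = 1144850000
Σ Nₕ = 80000 + 47000 + 17000 = 144000
Overall mean = 1144850000 / 144000 = 7950.3472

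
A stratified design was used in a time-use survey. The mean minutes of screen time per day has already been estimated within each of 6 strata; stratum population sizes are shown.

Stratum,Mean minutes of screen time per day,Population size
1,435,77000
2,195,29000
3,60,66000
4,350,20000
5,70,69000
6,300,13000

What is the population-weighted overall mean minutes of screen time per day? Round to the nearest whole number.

215

Σ Nₕ·x̄ₕ = 435×77000 + 195×29000 + 60×66000 + 350×20000 + 70×69000 + 300×13000
  = 58840000
Σ Nₕ = 274000
Overall mean = 58840000 / 274000 = 214.74453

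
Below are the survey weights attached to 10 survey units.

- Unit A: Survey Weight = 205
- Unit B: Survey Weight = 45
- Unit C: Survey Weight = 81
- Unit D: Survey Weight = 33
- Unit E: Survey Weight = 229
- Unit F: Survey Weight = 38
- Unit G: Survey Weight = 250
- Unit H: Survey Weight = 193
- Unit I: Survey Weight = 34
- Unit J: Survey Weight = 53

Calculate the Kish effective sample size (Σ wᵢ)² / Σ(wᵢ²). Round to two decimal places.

6.44

Σ wᵢ = 205 + 45 + 81 + 33 + 229 + 38 + 250 + 193 + 34 + 53 = 1161
Σ wᵢ² = 42025 + 2025 + 6561 + 1089 + 52441 + 1444 + 62500 + 37249 + 1156 + 2809 = 209299
n_eff = 1161² / 209299 = 1347921 / 209299 = 6.4401693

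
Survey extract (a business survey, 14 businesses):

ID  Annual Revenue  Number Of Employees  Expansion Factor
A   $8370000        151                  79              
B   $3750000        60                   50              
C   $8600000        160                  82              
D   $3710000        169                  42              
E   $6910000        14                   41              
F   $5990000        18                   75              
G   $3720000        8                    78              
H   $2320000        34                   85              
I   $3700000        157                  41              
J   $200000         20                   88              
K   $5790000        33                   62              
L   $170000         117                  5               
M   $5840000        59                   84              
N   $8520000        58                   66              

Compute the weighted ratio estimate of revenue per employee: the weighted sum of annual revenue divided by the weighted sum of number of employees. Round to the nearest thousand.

Σ wᵢ·y = 4511680000
Σ wᵢ·x = 60197
Ratio = 4511680000 / 60197 = 74948.585

75000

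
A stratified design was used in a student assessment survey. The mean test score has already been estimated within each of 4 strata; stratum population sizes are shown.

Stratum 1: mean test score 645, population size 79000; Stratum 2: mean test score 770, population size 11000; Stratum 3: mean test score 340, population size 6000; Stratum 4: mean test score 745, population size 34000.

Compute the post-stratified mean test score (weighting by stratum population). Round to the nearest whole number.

Σ Nₕ·x̄ₕ = 645×79000 + 770×11000 + 340×6000 + 745×34000
  = 50955000 + 8470000 + 2040000 + 25330000 = 86795000
Σ Nₕ = 130000
Overall mean = 86795000 / 130000 = 667.65385

668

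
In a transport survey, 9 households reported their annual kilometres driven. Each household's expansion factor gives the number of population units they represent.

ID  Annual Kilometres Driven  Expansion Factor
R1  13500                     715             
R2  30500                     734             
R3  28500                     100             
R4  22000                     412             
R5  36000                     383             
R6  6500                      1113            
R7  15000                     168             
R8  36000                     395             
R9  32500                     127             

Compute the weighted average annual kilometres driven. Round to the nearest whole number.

Weighted sum = 13500×715 + 30500×734 + 28500×100 + 22000×412 + 36000×383 + 6500×1113 + 15000×168 + 36000×395 + 32500×127
  = 9652500 + 22387000 + 2850000 + 9064000 + 13788000 + 7234500 + 2520000 + 14220000 + 4127500 = 85843500
Sum of weights = 715 + 734 + 100 + 412 + 383 + 1113 + 168 + 395 + 127 = 4147
Weighted mean = 85843500 / 4147 = 20700.145

20700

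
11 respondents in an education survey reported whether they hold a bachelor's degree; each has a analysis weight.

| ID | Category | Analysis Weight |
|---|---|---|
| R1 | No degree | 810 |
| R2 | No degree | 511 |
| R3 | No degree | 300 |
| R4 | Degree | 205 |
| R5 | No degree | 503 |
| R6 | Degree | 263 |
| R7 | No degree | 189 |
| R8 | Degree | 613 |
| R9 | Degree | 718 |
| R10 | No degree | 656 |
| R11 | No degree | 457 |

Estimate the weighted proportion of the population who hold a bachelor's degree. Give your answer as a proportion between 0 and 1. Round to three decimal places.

Sum of weights for 'Degree' = 205 + 263 + 613 + 718 = 1799
Total weight = 810 + 511 + 300 + 205 + 503 + 263 + 189 + 613 + 718 + 656 + 457 = 5225
Weighted proportion = 1799 / 5225 = 0.34430622

0.344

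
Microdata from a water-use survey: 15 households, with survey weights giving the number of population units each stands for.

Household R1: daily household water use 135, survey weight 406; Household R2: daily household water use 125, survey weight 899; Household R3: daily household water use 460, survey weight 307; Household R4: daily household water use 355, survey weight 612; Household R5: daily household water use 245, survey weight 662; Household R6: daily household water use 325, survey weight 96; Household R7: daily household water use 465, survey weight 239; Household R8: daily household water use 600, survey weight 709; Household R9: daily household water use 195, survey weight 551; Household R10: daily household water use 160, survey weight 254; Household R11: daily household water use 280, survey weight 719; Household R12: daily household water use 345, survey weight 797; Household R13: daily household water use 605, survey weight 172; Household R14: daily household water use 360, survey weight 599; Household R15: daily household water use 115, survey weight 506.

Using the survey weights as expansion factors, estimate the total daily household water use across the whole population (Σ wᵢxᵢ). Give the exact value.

2257850

Weighted total = 2257850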